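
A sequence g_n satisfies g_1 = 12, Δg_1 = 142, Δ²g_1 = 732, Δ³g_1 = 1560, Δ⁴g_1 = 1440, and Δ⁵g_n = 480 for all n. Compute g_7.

67524

Build the table forward from the leading diagonal:
D5: 480  480  480  480  480  480  480
D4: 1440  1920  2400  2880  3360  3840  4320
D3: 1560  3000  4920  7320  10200  13560  17400
D2: 732  2292  5292  10212  17532  27732  41292
D1: 142  874  3166  8458  18670  36202  63934
g: 12  154  1028  4194  12652  31322  67524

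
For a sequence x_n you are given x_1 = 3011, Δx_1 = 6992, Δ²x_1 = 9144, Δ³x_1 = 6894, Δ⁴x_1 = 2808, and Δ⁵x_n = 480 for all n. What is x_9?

924483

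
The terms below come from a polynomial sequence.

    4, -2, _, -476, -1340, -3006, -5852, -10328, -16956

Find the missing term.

Using the last 6 terms:
D1: -864, -1666, -2846, -4476, -6628
D2: -802, -1180, -1630, -2152
D3: -378, -450, -522
D4: -72, -72
Constant fourth difference = -72.
Extend backward: -378 + 72 = -306;  -802 + 306 = -496;  -864 + 496 = -368;  -476 + 368 = -108

-108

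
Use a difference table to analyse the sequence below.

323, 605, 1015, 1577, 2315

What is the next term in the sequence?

3253

Δ: 282 , 410 , 562 , 738
Δ²: 128 , 152 , 176
Δ³: 24 , 24
The third differences are constant (24).
176 + 24 = 200;  738 + 200 = 938;  2315 + 938 = 3253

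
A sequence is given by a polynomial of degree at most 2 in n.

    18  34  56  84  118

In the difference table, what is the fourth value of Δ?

First differences: 16, 22, 28, 34
Second differences: 6, 6, 6

34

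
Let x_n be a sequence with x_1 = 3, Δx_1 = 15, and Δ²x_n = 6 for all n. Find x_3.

39

Build the table forward from the leading diagonal:
Δ²: 6  6  6
Δ: 15  21  27
x: 3  18  39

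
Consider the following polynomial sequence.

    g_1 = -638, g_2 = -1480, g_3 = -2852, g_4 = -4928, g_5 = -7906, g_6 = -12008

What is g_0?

First differences: -842, -1372, -2076, -2978, -4102
Second differences: -530, -704, -902, -1124
Third differences: -174, -198, -222
Fourth differences: -24, -24
The fourth differences are constant at -24.
Work back: -174 + 24 = -150;  -530 + 150 = -380;  -842 + 380 = -462;  -638 + 462 = -176

-176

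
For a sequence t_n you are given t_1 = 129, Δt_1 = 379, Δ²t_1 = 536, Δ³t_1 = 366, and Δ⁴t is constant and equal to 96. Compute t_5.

Build the table forward from the leading diagonal:
Δ⁴: 96  96  96  96  96
Δ³: 366  462  558  654  750
Δ²: 536  902  1364  1922  2576
Δ: 379  915  1817  3181  5103
t: 129  508  1423  3240  6421

6421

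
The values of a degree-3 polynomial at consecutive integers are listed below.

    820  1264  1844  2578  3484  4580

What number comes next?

Δ: 444 , 580 , 734 , 906 , 1096
Δ²: 136 , 154 , 172 , 190
Δ³: 18 , 18 , 18
Third differences constant at 18.
190 + 18 = 208;  1096 + 208 = 1304;  4580 + 1304 = 5884

5884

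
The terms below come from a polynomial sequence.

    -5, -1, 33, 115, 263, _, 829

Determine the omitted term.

495

Using the first 5 terms:
Δ: 4  34  82  148
Δ²: 30  48  66
Δ³: 18  18
Constant third difference = 18.
Extend forward: 66 + 18 = 84;  148 + 84 = 232;  263 + 232 = 495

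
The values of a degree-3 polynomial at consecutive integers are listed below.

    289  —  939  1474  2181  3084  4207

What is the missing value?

552

Using the last 5 terms:
Δ: 535  707  903  1123
Δ²: 172  196  220
Δ³: 24  24
Constant third difference = 24.
Extend backward: 172 − 24 = 148;  535 − 148 = 387;  939 − 387 = 552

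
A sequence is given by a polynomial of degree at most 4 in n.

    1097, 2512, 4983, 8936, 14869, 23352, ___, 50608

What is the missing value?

35027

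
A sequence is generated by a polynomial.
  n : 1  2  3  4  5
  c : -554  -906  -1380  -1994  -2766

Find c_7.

D1: -352  -474  -614  -772
D2: -122  -140  -158
D3: -18  -18
Constant third difference = -18, so extend:
-158 − 18 = -176;  -772 − 176 = -948;  -2766 − 948 = -3714
-176 − 18 = -194;  -948 − 194 = -1142;  -3714 − 1142 = -4856

-4856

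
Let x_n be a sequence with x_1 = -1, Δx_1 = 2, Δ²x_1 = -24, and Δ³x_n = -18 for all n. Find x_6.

Build the table forward from the leading diagonal:
D3: -18  -18  -18  -18  -18  -18
D2: -24  -42  -60  -78  -96  -114
D1: 2  -22  -64  -124  -202  -298
x: -1  1  -21  -85  -209  -411

-411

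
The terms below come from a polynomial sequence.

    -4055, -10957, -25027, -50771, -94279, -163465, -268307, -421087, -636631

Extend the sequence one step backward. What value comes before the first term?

D1: -6902  -14070  -25744  -43508  -69186  -104842  -152780  -215544
D2: -7168  -11674  -17764  -25678  -35656  -47938  -62764
D3: -4506  -6090  -7914  -9978  -12282  -14826
D4: -1584  -1824  -2064  -2304  -2544
D5: -240  -240  -240  -240
The fifth differences are constant at -240.
Work back: -1584 + 240 = -1344;  -4506 + 1344 = -3162;  -7168 + 3162 = -4006;  -6902 + 4006 = -2896;  -4055 + 2896 = -1159

-1159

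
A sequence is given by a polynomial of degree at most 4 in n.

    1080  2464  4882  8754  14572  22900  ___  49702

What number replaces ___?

34374

Using the first 6 terms:
D1: 1384  2418  3872  5818  8328
D2: 1034  1454  1946  2510
D3: 420  492  564
D4: 72  72
Constant fourth difference = 72.
Extend forward: 564 + 72 = 636;  2510 + 636 = 3146;  8328 + 3146 = 11474;  22900 + 11474 = 34374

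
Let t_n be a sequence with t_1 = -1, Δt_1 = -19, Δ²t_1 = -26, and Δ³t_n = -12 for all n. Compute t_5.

-281

Build the table forward from the leading diagonal:
Δ³: -12, -12, -12, -12, -12
Δ²: -26, -38, -50, -62, -74
Δ: -19, -45, -83, -133, -195
t: -1, -20, -65, -148, -281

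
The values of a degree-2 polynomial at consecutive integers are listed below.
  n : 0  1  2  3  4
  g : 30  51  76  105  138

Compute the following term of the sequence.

175

21 , 25 , 29 , 33
4 , 4 , 4
The second differences are constant (4).
33 + 4 = 37;  138 + 37 = 175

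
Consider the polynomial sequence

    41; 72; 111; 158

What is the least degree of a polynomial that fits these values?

2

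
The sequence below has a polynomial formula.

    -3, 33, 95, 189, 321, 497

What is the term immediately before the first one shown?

D1: 36, 62, 94, 132, 176
D2: 26, 32, 38, 44
D3: 6, 6, 6
The third differences are constant at 6.
Work back: 26 − 6 = 20;  36 − 20 = 16;  -3 − 16 = -19

-19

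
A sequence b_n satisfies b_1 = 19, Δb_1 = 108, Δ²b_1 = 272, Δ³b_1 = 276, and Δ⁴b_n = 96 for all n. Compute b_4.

Build the table forward from the leading diagonal:
D4: 96, 96, 96, 96
D3: 276, 372, 468, 564
D2: 272, 548, 920, 1388
D1: 108, 380, 928, 1848
b: 19, 127, 507, 1435

1435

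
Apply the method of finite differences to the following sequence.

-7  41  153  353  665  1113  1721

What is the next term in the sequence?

2513

48  112  200  312  448  608
64  88  112  136  160
24  24  24  24
The third differences are constant (24).
160 + 24 = 184;  608 + 184 = 792;  1721 + 792 = 2513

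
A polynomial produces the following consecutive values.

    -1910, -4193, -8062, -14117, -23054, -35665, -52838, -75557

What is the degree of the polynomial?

-2283, -3869, -6055, -8937, -12611, -17173, -22719
-1586, -2186, -2882, -3674, -4562, -5546
-600, -696, -792, -888, -984
-96, -96, -96, -96
The fourth differences are constant, so the polynomial has degree 4.

4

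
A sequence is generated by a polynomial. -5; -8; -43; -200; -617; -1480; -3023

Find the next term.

First differences: -3, -35, -157, -417, -863, -1543
Second differences: -32, -122, -260, -446, -680
Third differences: -90, -138, -186, -234
Fourth differences: -48, -48, -48
The fourth differences are constant (-48).
-234 − 48 = -282;  -680 − 282 = -962;  -1543 − 962 = -2505;  -3023 − 2505 = -5528

-5528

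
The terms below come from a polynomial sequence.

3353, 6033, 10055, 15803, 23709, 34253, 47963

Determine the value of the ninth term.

87233

2680 , 4022 , 5748 , 7906 , 10544 , 13710
1342 , 1726 , 2158 , 2638 , 3166
384 , 432 , 480 , 528
48 , 48 , 48
Fourth differences constant at 48.
528 + 48 = 576;  3166 + 576 = 3742;  13710 + 3742 = 17452;  47963 + 17452 = 65415
576 + 48 = 624;  3742 + 624 = 4366;  17452 + 4366 = 21818;  65415 + 21818 = 87233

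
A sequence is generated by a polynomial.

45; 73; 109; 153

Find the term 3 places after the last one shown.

28, 36, 44
8, 8
The second differences are constant (8).
44 + 8 = 52;  153 + 52 = 205
52 + 8 = 60;  205 + 60 = 265
60 + 8 = 68;  265 + 68 = 333

333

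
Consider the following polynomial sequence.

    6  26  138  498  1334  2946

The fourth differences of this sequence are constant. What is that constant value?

D1: 20, 112, 360, 836, 1612
D2: 92, 248, 476, 776
D3: 156, 228, 300
D4: 72, 72

72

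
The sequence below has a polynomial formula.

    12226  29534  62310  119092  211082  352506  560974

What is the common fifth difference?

360

D1: 17308, 32776, 56782, 91990, 141424, 208468
D2: 15468, 24006, 35208, 49434, 67044
D3: 8538, 11202, 14226, 17610
D4: 2664, 3024, 3384
D5: 360, 360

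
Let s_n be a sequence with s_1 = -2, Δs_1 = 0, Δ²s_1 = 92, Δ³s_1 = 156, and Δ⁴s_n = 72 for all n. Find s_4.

430

Build the table forward from the leading diagonal:
Fourth differences: 72  72  72  72
Third differences: 156  228  300  372
Second differences: 92  248  476  776
First differences: 0  92  340  816
s: -2  -2  90  430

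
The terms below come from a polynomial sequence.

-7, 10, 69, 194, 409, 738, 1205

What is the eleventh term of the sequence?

D1: 17, 59, 125, 215, 329, 467
D2: 42, 66, 90, 114, 138
D3: 24, 24, 24, 24
Constant third difference = 24, so extend:
138 + 24 = 162;  467 + 162 = 629;  1205 + 629 = 1834
162 + 24 = 186;  629 + 186 = 815;  1834 + 815 = 2649
186 + 24 = 210;  815 + 210 = 1025;  2649 + 1025 = 3674
210 + 24 = 234;  1025 + 234 = 1259;  3674 + 1259 = 4933

4933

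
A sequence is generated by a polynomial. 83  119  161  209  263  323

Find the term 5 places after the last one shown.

36 , 42 , 48 , 54 , 60
6 , 6 , 6 , 6
The second differences are constant (6).
60 + 6 = 66;  323 + 66 = 389
66 + 6 = 72;  389 + 72 = 461
72 + 6 = 78;  461 + 78 = 539
78 + 6 = 84;  539 + 84 = 623
84 + 6 = 90;  623 + 90 = 713

713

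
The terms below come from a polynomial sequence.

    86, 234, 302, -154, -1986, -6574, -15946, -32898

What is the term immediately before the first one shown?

148, 68, -456, -1832, -4588, -9372, -16952
-80, -524, -1376, -2756, -4784, -7580
-444, -852, -1380, -2028, -2796
-408, -528, -648, -768
-120, -120, -120
The fifth differences are constant at -120.
Work back: -408 + 120 = -288;  -444 + 288 = -156;  -80 + 156 = 76;  148 − 76 = 72;  86 − 72 = 14

14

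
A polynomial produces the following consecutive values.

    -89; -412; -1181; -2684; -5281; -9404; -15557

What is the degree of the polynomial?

4

-323, -769, -1503, -2597, -4123, -6153
-446, -734, -1094, -1526, -2030
-288, -360, -432, -504
-72, -72, -72
The fourth differences are constant, so the polynomial has degree 4.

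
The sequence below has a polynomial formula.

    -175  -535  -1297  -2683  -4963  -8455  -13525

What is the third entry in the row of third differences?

-318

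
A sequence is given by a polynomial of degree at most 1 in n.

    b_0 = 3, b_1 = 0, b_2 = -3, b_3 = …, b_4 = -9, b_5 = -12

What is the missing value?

-6

Using the first 3 terms:
Δ: -3, -3
Constant first difference = -3.
Extend forward: -3 − 3 = -6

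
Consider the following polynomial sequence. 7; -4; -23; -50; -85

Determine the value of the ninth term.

-11, -19, -27, -35
-8, -8, -8
Constant second difference = -8, so extend:
-35 − 8 = -43;  -85 − 43 = -128
-43 − 8 = -51;  -128 − 51 = -179
-51 − 8 = -59;  -179 − 59 = -238
-59 − 8 = -67;  -238 − 67 = -305

-305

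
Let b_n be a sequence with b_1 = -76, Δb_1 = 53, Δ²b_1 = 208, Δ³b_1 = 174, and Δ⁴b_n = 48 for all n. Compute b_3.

238

Build the table forward from the leading diagonal:
Fourth differences: 48, 48, 48
Third differences: 174, 222, 270
Second differences: 208, 382, 604
First differences: 53, 261, 643
b: -76, -23, 238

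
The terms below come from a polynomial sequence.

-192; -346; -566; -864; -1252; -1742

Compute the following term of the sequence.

-2346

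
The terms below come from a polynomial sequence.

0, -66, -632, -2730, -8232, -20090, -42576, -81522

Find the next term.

-144560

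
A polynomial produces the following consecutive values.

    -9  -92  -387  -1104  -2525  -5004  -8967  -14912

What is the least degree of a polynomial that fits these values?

4

First differences: -83, -295, -717, -1421, -2479, -3963, -5945
Second differences: -212, -422, -704, -1058, -1484, -1982
Third differences: -210, -282, -354, -426, -498
Fourth differences: -72, -72, -72, -72
The fourth differences are constant, so the polynomial has degree 4.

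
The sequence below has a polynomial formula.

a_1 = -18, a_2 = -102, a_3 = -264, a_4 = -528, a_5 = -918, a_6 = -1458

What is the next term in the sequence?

-2172

-84, -162, -264, -390, -540
-78, -102, -126, -150
-24, -24, -24
Third differences constant at -24.
-150 − 24 = -174;  -540 − 174 = -714;  -1458 − 714 = -2172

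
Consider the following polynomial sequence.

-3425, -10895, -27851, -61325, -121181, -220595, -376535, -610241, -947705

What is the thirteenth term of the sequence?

-7470, -16956, -33474, -59856, -99414, -155940, -233706, -337464
-9486, -16518, -26382, -39558, -56526, -77766, -103758
-7032, -9864, -13176, -16968, -21240, -25992
-2832, -3312, -3792, -4272, -4752
-480, -480, -480, -480
The fifth differences are constant (-480).
-4752 − 480 = -5232;  -25992 − 5232 = -31224;  -103758 − 31224 = -134982;  -337464 − 134982 = -472446;  -947705 − 472446 = -1420151
-5232 − 480 = -5712;  -31224 − 5712 = -36936;  -134982 − 36936 = -171918;  -472446 − 171918 = -644364;  -1420151 − 644364 = -2064515
-5712 − 480 = -6192;  -36936 − 6192 = -43128;  -171918 − 43128 = -215046;  -644364 − 215046 = -859410;  -2064515 − 859410 = -2923925
-6192 − 480 = -6672;  -43128 − 6672 = -49800;  -215046 − 49800 = -264846;  -859410 − 264846 = -1124256;  -2923925 − 1124256 = -4048181

-4048181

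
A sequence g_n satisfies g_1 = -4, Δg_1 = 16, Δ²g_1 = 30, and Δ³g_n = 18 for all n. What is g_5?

312

Build the table forward from the leading diagonal:
D3: 18  18  18  18  18
D2: 30  48  66  84  102
D1: 16  46  94  160  244
g: -4  12  58  152  312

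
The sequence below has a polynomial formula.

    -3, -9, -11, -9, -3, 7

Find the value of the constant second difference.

First differences: -6, -2, 2, 6, 10
Second differences: 4, 4, 4, 4

4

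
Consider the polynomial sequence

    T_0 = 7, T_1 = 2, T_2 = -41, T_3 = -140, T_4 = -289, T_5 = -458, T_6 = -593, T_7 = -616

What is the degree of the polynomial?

-5, -43, -99, -149, -169, -135, -23
-38, -56, -50, -20, 34, 112
-18, 6, 30, 54, 78
24, 24, 24, 24
The fourth differences are constant, so the polynomial has degree 4.

4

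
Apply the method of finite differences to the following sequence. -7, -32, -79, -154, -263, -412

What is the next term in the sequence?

D1: -25 , -47 , -75 , -109 , -149
D2: -22 , -28 , -34 , -40
D3: -6 , -6 , -6
The third differences are constant (-6).
-40 − 6 = -46;  -149 − 46 = -195;  -412 − 195 = -607

-607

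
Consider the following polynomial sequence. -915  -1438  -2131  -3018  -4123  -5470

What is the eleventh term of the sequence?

-523, -693, -887, -1105, -1347
-170, -194, -218, -242
-24, -24, -24
Third differences constant at -24.
-242 − 24 = -266;  -1347 − 266 = -1613;  -5470 − 1613 = -7083
-266 − 24 = -290;  -1613 − 290 = -1903;  -7083 − 1903 = -8986
-290 − 24 = -314;  -1903 − 314 = -2217;  -8986 − 2217 = -11203
-314 − 24 = -338;  -2217 − 338 = -2555;  -11203 − 2555 = -13758
-338 − 24 = -362;  -2555 − 362 = -2917;  -13758 − 2917 = -16675

-16675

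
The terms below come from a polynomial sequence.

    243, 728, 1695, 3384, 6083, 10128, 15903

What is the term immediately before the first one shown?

First differences: 485, 967, 1689, 2699, 4045, 5775
Second differences: 482, 722, 1010, 1346, 1730
Third differences: 240, 288, 336, 384
Fourth differences: 48, 48, 48
The fourth differences are constant at 48.
Work back: 240 − 48 = 192;  482 − 192 = 290;  485 − 290 = 195;  243 − 195 = 48

48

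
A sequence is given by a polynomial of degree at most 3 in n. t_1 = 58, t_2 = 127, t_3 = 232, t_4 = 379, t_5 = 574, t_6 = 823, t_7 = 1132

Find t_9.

1954

D1: 69  105  147  195  249  309
D2: 36  42  48  54  60
D3: 6  6  6  6
Constant third difference = 6, so extend:
60 + 6 = 66;  309 + 66 = 375;  1132 + 375 = 1507
66 + 6 = 72;  375 + 72 = 447;  1507 + 447 = 1954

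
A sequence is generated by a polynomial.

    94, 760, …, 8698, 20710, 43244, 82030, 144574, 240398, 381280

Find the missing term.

Using the last 7 terms:
D1: 12012  22534  38786  62544  95824  140882
D2: 10522  16252  23758  33280  45058
D3: 5730  7506  9522  11778
D4: 1776  2016  2256
D5: 240  240
Constant fifth difference = 240.
Extend backward: 1776 − 240 = 1536;  5730 − 1536 = 4194;  10522 − 4194 = 6328;  12012 − 6328 = 5684;  8698 − 5684 = 3014

3014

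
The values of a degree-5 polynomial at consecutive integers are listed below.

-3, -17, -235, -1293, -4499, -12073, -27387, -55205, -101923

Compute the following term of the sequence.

D1: -14  -218  -1058  -3206  -7574  -15314  -27818  -46718
D2: -204  -840  -2148  -4368  -7740  -12504  -18900
D3: -636  -1308  -2220  -3372  -4764  -6396
D4: -672  -912  -1152  -1392  -1632
D5: -240  -240  -240  -240
Fifth differences constant at -240.
-1632 − 240 = -1872;  -6396 − 1872 = -8268;  -18900 − 8268 = -27168;  -46718 − 27168 = -73886;  -101923 − 73886 = -175809

-175809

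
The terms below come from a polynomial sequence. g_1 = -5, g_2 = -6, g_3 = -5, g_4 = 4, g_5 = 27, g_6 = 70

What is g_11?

795

D1: -1 , 1 , 9 , 23 , 43
D2: 2 , 8 , 14 , 20
D3: 6 , 6 , 6
Constant third difference = 6, so extend:
20 + 6 = 26;  43 + 26 = 69;  70 + 69 = 139
26 + 6 = 32;  69 + 32 = 101;  139 + 101 = 240
32 + 6 = 38;  101 + 38 = 139;  240 + 139 = 379
38 + 6 = 44;  139 + 44 = 183;  379 + 183 = 562
44 + 6 = 50;  183 + 50 = 233;  562 + 233 = 795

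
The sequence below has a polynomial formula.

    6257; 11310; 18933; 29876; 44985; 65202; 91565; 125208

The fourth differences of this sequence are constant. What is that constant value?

96

D1: 5053, 7623, 10943, 15109, 20217, 26363, 33643
D2: 2570, 3320, 4166, 5108, 6146, 7280
D3: 750, 846, 942, 1038, 1134
D4: 96, 96, 96, 96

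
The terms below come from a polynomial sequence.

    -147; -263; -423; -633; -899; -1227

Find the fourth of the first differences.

D1: -116, -160, -210, -266, -328
D2: -44, -50, -56, -62
D3: -6, -6, -6

-266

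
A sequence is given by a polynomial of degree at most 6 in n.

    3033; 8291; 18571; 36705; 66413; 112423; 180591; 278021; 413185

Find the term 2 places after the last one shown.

838163

First differences: 5258, 10280, 18134, 29708, 46010, 68168, 97430, 135164
Second differences: 5022, 7854, 11574, 16302, 22158, 29262, 37734
Third differences: 2832, 3720, 4728, 5856, 7104, 8472
Fourth differences: 888, 1008, 1128, 1248, 1368
Fifth differences: 120, 120, 120, 120
Constant fifth difference = 120, so extend:
1368 + 120 = 1488;  8472 + 1488 = 9960;  37734 + 9960 = 47694;  135164 + 47694 = 182858;  413185 + 182858 = 596043
1488 + 120 = 1608;  9960 + 1608 = 11568;  47694 + 11568 = 59262;  182858 + 59262 = 242120;  596043 + 242120 = 838163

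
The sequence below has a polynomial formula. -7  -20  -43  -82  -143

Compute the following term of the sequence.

-232

Δ: -13, -23, -39, -61
Δ²: -10, -16, -22
Δ³: -6, -6
The third differences are constant (-6).
-22 − 6 = -28;  -61 − 28 = -89;  -143 − 89 = -232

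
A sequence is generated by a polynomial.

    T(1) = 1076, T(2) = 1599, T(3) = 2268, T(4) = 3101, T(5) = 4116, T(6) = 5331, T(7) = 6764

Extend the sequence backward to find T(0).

681

Δ: 523, 669, 833, 1015, 1215, 1433
Δ²: 146, 164, 182, 200, 218
Δ³: 18, 18, 18, 18
The third differences are constant at 18.
Work back: 146 − 18 = 128;  523 − 128 = 395;  1076 − 395 = 681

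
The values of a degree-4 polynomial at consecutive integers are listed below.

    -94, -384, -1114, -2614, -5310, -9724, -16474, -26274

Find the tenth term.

-58360

First differences: -290, -730, -1500, -2696, -4414, -6750, -9800
Second differences: -440, -770, -1196, -1718, -2336, -3050
Third differences: -330, -426, -522, -618, -714
Fourth differences: -96, -96, -96, -96
Fourth differences constant at -96.
-714 − 96 = -810;  -3050 − 810 = -3860;  -9800 − 3860 = -13660;  -26274 − 13660 = -39934
-810 − 96 = -906;  -3860 − 906 = -4766;  -13660 − 4766 = -18426;  -39934 − 18426 = -58360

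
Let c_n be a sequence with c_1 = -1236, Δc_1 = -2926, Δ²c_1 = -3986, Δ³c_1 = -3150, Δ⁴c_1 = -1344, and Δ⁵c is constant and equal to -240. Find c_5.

Build the table forward from the leading diagonal:
Δ⁵: -240  -240  -240  -240  -240
Δ⁴: -1344  -1584  -1824  -2064  -2304
Δ³: -3150  -4494  -6078  -7902  -9966
Δ²: -3986  -7136  -11630  -17708  -25610
Δ: -2926  -6912  -14048  -25678  -43386
c: -1236  -4162  -11074  -25122  -50800

-50800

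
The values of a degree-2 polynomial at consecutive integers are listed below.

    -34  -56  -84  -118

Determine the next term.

D1: -22, -28, -34
D2: -6, -6
The second differences are constant (-6).
-34 − 6 = -40;  -118 − 40 = -158

-158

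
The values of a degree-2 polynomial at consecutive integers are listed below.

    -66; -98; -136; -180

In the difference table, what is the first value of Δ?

Δ: -32, -38, -44
Δ²: -6, -6

-32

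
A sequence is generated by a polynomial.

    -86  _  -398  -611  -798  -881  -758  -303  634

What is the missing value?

-213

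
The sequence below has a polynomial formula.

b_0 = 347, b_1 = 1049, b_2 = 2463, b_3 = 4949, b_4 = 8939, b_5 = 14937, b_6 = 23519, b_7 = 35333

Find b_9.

702 , 1414 , 2486 , 3990 , 5998 , 8582 , 11814
712 , 1072 , 1504 , 2008 , 2584 , 3232
360 , 432 , 504 , 576 , 648
72 , 72 , 72 , 72
The fourth differences are constant (72).
648 + 72 = 720;  3232 + 720 = 3952;  11814 + 3952 = 15766;  35333 + 15766 = 51099
720 + 72 = 792;  3952 + 792 = 4744;  15766 + 4744 = 20510;  51099 + 20510 = 71609

71609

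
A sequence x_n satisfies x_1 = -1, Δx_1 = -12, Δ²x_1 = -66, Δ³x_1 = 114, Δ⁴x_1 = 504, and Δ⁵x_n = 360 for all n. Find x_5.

Build the table forward from the leading diagonal:
Fifth differences: 360, 360, 360, 360, 360
Fourth differences: 504, 864, 1224, 1584, 1944
Third differences: 114, 618, 1482, 2706, 4290
Second differences: -66, 48, 666, 2148, 4854
First differences: -12, -78, -30, 636, 2784
x: -1, -13, -91, -121, 515

515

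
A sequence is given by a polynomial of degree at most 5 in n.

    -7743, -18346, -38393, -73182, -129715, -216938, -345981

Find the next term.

-530398

D1: -10603, -20047, -34789, -56533, -87223, -129043
D2: -9444, -14742, -21744, -30690, -41820
D3: -5298, -7002, -8946, -11130
D4: -1704, -1944, -2184
D5: -240, -240
Constant fifth difference = -240, so extend:
-2184 − 240 = -2424;  -11130 − 2424 = -13554;  -41820 − 13554 = -55374;  -129043 − 55374 = -184417;  -345981 − 184417 = -530398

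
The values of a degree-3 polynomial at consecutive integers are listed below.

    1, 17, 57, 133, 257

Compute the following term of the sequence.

First differences: 16  40  76  124
Second differences: 24  36  48
Third differences: 12  12
Constant third difference = 12, so extend:
48 + 12 = 60;  124 + 60 = 184;  257 + 184 = 441

441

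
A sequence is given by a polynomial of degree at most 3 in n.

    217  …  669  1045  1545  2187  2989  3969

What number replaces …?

399

Using the last 6 terms:
376, 500, 642, 802, 980
124, 142, 160, 178
18, 18, 18
Constant third difference = 18.
Extend backward: 124 − 18 = 106;  376 − 106 = 270;  669 − 270 = 399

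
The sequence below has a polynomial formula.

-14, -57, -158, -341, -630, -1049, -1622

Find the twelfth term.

-7637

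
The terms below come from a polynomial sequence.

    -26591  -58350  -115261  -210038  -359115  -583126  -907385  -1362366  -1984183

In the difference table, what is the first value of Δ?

-31759

Δ: -31759, -56911, -94777, -149077, -224011, -324259, -454981, -621817
Δ²: -25152, -37866, -54300, -74934, -100248, -130722, -166836
Δ³: -12714, -16434, -20634, -25314, -30474, -36114
Δ⁴: -3720, -4200, -4680, -5160, -5640
Δ⁵: -480, -480, -480, -480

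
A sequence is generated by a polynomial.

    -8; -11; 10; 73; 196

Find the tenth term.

2341

First differences: -3 , 21 , 63 , 123
Second differences: 24 , 42 , 60
Third differences: 18 , 18
The third differences are constant (18).
60 + 18 = 78;  123 + 78 = 201;  196 + 201 = 397
78 + 18 = 96;  201 + 96 = 297;  397 + 297 = 694
96 + 18 = 114;  297 + 114 = 411;  694 + 411 = 1105
114 + 18 = 132;  411 + 132 = 543;  1105 + 543 = 1648
132 + 18 = 150;  543 + 150 = 693;  1648 + 693 = 2341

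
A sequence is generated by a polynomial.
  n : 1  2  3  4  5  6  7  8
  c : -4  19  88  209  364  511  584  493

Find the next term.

124

First differences: 23  69  121  155  147  73  -91
Second differences: 46  52  34  -8  -74  -164
Third differences: 6  -18  -42  -66  -90
Fourth differences: -24  -24  -24  -24
The fourth differences are constant (-24).
-90 − 24 = -114;  -164 − 114 = -278;  -91 − 278 = -369;  493 − 369 = 124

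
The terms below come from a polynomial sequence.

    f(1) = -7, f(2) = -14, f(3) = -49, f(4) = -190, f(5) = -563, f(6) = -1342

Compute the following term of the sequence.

-7, -35, -141, -373, -779
-28, -106, -232, -406
-78, -126, -174
-48, -48
Fourth differences constant at -48.
-174 − 48 = -222;  -406 − 222 = -628;  -779 − 628 = -1407;  -1342 − 1407 = -2749

-2749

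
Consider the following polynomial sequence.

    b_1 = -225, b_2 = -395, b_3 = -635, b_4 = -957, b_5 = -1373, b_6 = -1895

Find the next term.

Δ: -170, -240, -322, -416, -522
Δ²: -70, -82, -94, -106
Δ³: -12, -12, -12
Constant third difference = -12, so extend:
-106 − 12 = -118;  -522 − 118 = -640;  -1895 − 640 = -2535

-2535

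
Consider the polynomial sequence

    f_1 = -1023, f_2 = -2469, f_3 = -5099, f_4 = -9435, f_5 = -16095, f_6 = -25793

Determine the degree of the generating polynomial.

Δ: -1446, -2630, -4336, -6660, -9698
Δ²: -1184, -1706, -2324, -3038
Δ³: -522, -618, -714
Δ⁴: -96, -96
The fourth differences are constant, so the polynomial has degree 4.

4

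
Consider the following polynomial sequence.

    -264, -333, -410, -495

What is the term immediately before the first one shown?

First differences: -69, -77, -85
Second differences: -8, -8
The second differences are constant at -8.
Work back: -69 + 8 = -61;  -264 + 61 = -203

-203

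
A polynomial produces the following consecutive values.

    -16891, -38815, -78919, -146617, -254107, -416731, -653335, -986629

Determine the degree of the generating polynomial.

5

Δ: -21924, -40104, -67698, -107490, -162624, -236604, -333294
Δ²: -18180, -27594, -39792, -55134, -73980, -96690
Δ³: -9414, -12198, -15342, -18846, -22710
Δ⁴: -2784, -3144, -3504, -3864
Δ⁵: -360, -360, -360
The fifth differences are constant, so the polynomial has degree 5.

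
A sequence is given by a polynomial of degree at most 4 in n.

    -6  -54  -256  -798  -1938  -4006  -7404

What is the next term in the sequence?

-12606

D1: -48 , -202 , -542 , -1140 , -2068 , -3398
D2: -154 , -340 , -598 , -928 , -1330
D3: -186 , -258 , -330 , -402
D4: -72 , -72 , -72
Constant fourth difference = -72, so extend:
-402 − 72 = -474;  -1330 − 474 = -1804;  -3398 − 1804 = -5202;  -7404 − 5202 = -12606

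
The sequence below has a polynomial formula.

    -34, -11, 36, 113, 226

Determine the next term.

381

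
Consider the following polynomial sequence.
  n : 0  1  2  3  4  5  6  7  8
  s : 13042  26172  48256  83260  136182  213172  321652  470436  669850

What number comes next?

931852

13130  22084  35004  52922  76990  108480  148784  199414
8954  12920  17918  24068  31490  40304  50630
3966  4998  6150  7422  8814  10326
1032  1152  1272  1392  1512
120  120  120  120
Constant fifth difference = 120, so extend:
1512 + 120 = 1632;  10326 + 1632 = 11958;  50630 + 11958 = 62588;  199414 + 62588 = 262002;  669850 + 262002 = 931852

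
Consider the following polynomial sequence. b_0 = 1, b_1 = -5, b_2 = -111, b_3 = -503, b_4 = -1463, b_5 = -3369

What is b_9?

-6  -106  -392  -960  -1906
-100  -286  -568  -946
-186  -282  -378
-96  -96
Fourth differences constant at -96.
-378 − 96 = -474;  -946 − 474 = -1420;  -1906 − 1420 = -3326;  -3369 − 3326 = -6695
-474 − 96 = -570;  -1420 − 570 = -1990;  -3326 − 1990 = -5316;  -6695 − 5316 = -12011
-570 − 96 = -666;  -1990 − 666 = -2656;  -5316 − 2656 = -7972;  -12011 − 7972 = -19983
-666 − 96 = -762;  -2656 − 762 = -3418;  -7972 − 3418 = -11390;  -19983 − 11390 = -31373

-31373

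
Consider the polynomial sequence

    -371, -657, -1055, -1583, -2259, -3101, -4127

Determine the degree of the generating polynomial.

3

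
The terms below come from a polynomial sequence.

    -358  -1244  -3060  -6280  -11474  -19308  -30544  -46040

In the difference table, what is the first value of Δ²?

-930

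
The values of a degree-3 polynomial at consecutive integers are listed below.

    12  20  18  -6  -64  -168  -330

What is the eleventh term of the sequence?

-1798

Δ: 8 , -2 , -24 , -58 , -104 , -162
Δ²: -10 , -22 , -34 , -46 , -58
Δ³: -12 , -12 , -12 , -12
Third differences constant at -12.
-58 − 12 = -70;  -162 − 70 = -232;  -330 − 232 = -562
-70 − 12 = -82;  -232 − 82 = -314;  -562 − 314 = -876
-82 − 12 = -94;  -314 − 94 = -408;  -876 − 408 = -1284
-94 − 12 = -106;  -408 − 106 = -514;  -1284 − 514 = -1798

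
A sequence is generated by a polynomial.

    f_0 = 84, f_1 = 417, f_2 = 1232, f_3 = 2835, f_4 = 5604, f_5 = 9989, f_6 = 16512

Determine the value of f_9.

55209

333, 815, 1603, 2769, 4385, 6523
482, 788, 1166, 1616, 2138
306, 378, 450, 522
72, 72, 72
Constant fourth difference = 72, so extend:
522 + 72 = 594;  2138 + 594 = 2732;  6523 + 2732 = 9255;  16512 + 9255 = 25767
594 + 72 = 666;  2732 + 666 = 3398;  9255 + 3398 = 12653;  25767 + 12653 = 38420
666 + 72 = 738;  3398 + 738 = 4136;  12653 + 4136 = 16789;  38420 + 16789 = 55209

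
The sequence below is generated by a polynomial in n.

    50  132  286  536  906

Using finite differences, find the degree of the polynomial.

3

82, 154, 250, 370
72, 96, 120
24, 24
The third differences are constant, so the polynomial has degree 3.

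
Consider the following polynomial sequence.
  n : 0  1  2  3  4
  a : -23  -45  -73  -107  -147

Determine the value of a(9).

-437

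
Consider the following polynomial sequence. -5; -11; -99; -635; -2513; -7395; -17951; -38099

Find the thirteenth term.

-537449

-6 , -88 , -536 , -1878 , -4882 , -10556 , -20148
-82 , -448 , -1342 , -3004 , -5674 , -9592
-366 , -894 , -1662 , -2670 , -3918
-528 , -768 , -1008 , -1248
-240 , -240 , -240
The fifth differences are constant (-240).
-1248 − 240 = -1488;  -3918 − 1488 = -5406;  -9592 − 5406 = -14998;  -20148 − 14998 = -35146;  -38099 − 35146 = -73245
-1488 − 240 = -1728;  -5406 − 1728 = -7134;  -14998 − 7134 = -22132;  -35146 − 22132 = -57278;  -73245 − 57278 = -130523
-1728 − 240 = -1968;  -7134 − 1968 = -9102;  -22132 − 9102 = -31234;  -57278 − 31234 = -88512;  -130523 − 88512 = -219035
-1968 − 240 = -2208;  -9102 − 2208 = -11310;  -31234 − 11310 = -42544;  -88512 − 42544 = -131056;  -219035 − 131056 = -350091
-2208 − 240 = -2448;  -11310 − 2448 = -13758;  -42544 − 13758 = -56302;  -131056 − 56302 = -187358;  -350091 − 187358 = -537449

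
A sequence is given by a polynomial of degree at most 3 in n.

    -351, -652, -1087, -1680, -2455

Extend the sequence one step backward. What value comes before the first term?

-160

-301, -435, -593, -775
-134, -158, -182
-24, -24
The third differences are constant at -24.
Work back: -134 + 24 = -110;  -301 + 110 = -191;  -351 + 191 = -160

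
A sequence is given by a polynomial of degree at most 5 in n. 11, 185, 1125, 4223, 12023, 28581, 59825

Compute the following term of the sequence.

D1: 174 , 940 , 3098 , 7800 , 16558 , 31244
D2: 766 , 2158 , 4702 , 8758 , 14686
D3: 1392 , 2544 , 4056 , 5928
D4: 1152 , 1512 , 1872
D5: 360 , 360
Fifth differences constant at 360.
1872 + 360 = 2232;  5928 + 2232 = 8160;  14686 + 8160 = 22846;  31244 + 22846 = 54090;  59825 + 54090 = 113915

113915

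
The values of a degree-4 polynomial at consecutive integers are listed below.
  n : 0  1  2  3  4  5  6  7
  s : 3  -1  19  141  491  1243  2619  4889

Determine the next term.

8371

-4, 20, 122, 350, 752, 1376, 2270
24, 102, 228, 402, 624, 894
78, 126, 174, 222, 270
48, 48, 48, 48
Constant fourth difference = 48, so extend:
270 + 48 = 318;  894 + 318 = 1212;  2270 + 1212 = 3482;  4889 + 3482 = 8371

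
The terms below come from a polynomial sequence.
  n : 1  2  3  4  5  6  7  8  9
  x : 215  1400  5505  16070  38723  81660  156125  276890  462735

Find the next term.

736928

1185  4105  10565  22653  42937  74465  120765  185845
2920  6460  12088  20284  31528  46300  65080
3540  5628  8196  11244  14772  18780
2088  2568  3048  3528  4008
480  480  480  480
Constant fifth difference = 480, so extend:
4008 + 480 = 4488;  18780 + 4488 = 23268;  65080 + 23268 = 88348;  185845 + 88348 = 274193;  462735 + 274193 = 736928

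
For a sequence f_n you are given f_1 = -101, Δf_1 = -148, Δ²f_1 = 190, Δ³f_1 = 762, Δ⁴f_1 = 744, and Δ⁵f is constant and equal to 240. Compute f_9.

Build the table forward from the leading diagonal:
Δ⁵: 240, 240, 240, 240, 240, 240, 240, 240, 240
Δ⁴: 744, 984, 1224, 1464, 1704, 1944, 2184, 2424, 2664
Δ³: 762, 1506, 2490, 3714, 5178, 6882, 8826, 11010, 13434
Δ²: 190, 952, 2458, 4948, 8662, 13840, 20722, 29548, 40558
Δ: -148, 42, 994, 3452, 8400, 17062, 30902, 51624, 81172
f: -101, -249, -207, 787, 4239, 12639, 29701, 60603, 112227

112227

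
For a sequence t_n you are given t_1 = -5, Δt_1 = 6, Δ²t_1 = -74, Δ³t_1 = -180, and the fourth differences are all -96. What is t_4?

-389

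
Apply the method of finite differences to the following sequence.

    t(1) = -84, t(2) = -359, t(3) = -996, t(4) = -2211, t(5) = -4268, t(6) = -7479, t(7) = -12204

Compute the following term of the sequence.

-18851

First differences: -275, -637, -1215, -2057, -3211, -4725
Second differences: -362, -578, -842, -1154, -1514
Third differences: -216, -264, -312, -360
Fourth differences: -48, -48, -48
Fourth differences constant at -48.
-360 − 48 = -408;  -1514 − 408 = -1922;  -4725 − 1922 = -6647;  -12204 − 6647 = -18851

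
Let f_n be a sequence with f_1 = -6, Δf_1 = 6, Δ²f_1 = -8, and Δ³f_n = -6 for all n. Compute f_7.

Build the table forward from the leading diagonal:
D3: -6  -6  -6  -6  -6  -6  -6
D2: -8  -14  -20  -26  -32  -38  -44
D1: 6  -2  -16  -36  -62  -94  -132
f: -6  0  -2  -18  -54  -116  -210

-210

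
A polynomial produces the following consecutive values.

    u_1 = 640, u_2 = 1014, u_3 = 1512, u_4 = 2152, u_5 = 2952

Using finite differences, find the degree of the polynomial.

Δ: 374, 498, 640, 800
Δ²: 124, 142, 160
Δ³: 18, 18
The third differences are constant, so the polynomial has degree 3.

3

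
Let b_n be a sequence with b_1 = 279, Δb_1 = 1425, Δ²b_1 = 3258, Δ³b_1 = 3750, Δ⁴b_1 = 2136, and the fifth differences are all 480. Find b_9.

Build the table forward from the leading diagonal:
D5: 480, 480, 480, 480, 480, 480, 480, 480, 480
D4: 2136, 2616, 3096, 3576, 4056, 4536, 5016, 5496, 5976
D3: 3750, 5886, 8502, 11598, 15174, 19230, 23766, 28782, 34278
D2: 3258, 7008, 12894, 21396, 32994, 48168, 67398, 91164, 119946
D1: 1425, 4683, 11691, 24585, 45981, 78975, 127143, 194541, 285705
b: 279, 1704, 6387, 18078, 42663, 88644, 167619, 294762, 489303

489303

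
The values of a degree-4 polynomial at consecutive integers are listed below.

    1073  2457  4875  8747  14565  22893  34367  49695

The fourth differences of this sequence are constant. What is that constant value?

Δ: 1384, 2418, 3872, 5818, 8328, 11474, 15328
Δ²: 1034, 1454, 1946, 2510, 3146, 3854
Δ³: 420, 492, 564, 636, 708
Δ⁴: 72, 72, 72, 72

72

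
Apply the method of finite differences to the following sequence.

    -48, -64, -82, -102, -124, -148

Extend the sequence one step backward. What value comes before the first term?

-34

-16  -18  -20  -22  -24
-2  -2  -2  -2
The second differences are constant at -2.
Work back: -16 + 2 = -14;  -48 + 14 = -34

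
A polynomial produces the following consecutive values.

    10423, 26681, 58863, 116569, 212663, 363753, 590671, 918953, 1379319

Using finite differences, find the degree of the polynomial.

5

16258, 32182, 57706, 96094, 151090, 226918, 328282, 460366
15924, 25524, 38388, 54996, 75828, 101364, 132084
9600, 12864, 16608, 20832, 25536, 30720
3264, 3744, 4224, 4704, 5184
480, 480, 480, 480
The fifth differences are constant, so the polynomial has degree 5.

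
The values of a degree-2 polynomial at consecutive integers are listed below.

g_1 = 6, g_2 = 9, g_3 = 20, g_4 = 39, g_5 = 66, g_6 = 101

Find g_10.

D1: 3  11  19  27  35
D2: 8  8  8  8
Second differences constant at 8.
35 + 8 = 43;  101 + 43 = 144
43 + 8 = 51;  144 + 51 = 195
51 + 8 = 59;  195 + 59 = 254
59 + 8 = 67;  254 + 67 = 321

321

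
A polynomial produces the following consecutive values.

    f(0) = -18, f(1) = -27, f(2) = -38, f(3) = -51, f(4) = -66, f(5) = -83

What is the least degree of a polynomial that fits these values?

2

First differences: -9, -11, -13, -15, -17
Second differences: -2, -2, -2, -2
The second differences are constant, so the polynomial has degree 2.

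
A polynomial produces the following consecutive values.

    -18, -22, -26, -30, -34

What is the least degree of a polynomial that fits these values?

1

Δ: -4, -4, -4, -4
The first differences are constant, so the polynomial has degree 1.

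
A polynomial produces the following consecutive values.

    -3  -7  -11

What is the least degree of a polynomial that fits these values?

1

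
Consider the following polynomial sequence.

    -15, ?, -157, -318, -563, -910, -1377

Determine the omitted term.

-62

Using the last 5 terms:
Δ: -161, -245, -347, -467
Δ²: -84, -102, -120
Δ³: -18, -18
Constant third difference = -18.
Extend backward: -84 + 18 = -66;  -161 + 66 = -95;  -157 + 95 = -62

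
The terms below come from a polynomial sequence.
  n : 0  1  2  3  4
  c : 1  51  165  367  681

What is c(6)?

First differences: 50 , 114 , 202 , 314
Second differences: 64 , 88 , 112
Third differences: 24 , 24
The third differences are constant (24).
112 + 24 = 136;  314 + 136 = 450;  681 + 450 = 1131
136 + 24 = 160;  450 + 160 = 610;  1131 + 610 = 1741

1741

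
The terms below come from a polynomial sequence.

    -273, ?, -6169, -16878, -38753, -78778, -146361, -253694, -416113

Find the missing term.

-1706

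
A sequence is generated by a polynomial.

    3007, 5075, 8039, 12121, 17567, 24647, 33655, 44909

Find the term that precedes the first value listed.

Δ: 2068  2964  4082  5446  7080  9008  11254
Δ²: 896  1118  1364  1634  1928  2246
Δ³: 222  246  270  294  318
Δ⁴: 24  24  24  24
The fourth differences are constant at 24.
Work back: 222 − 24 = 198;  896 − 198 = 698;  2068 − 698 = 1370;  3007 − 1370 = 1637

1637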